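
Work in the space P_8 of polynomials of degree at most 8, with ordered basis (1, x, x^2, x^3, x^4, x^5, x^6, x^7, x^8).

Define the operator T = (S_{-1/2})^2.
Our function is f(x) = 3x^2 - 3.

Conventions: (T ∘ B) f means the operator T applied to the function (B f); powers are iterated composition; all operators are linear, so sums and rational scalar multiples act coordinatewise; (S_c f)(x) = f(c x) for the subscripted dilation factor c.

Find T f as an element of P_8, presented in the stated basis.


the result is g(x) = (3/16)x^2 - 3

S_{-1/2} f = (3/4)x^2 - 3
S_{-1/2} S_{-1/2} f = (3/16)x^2 - 3


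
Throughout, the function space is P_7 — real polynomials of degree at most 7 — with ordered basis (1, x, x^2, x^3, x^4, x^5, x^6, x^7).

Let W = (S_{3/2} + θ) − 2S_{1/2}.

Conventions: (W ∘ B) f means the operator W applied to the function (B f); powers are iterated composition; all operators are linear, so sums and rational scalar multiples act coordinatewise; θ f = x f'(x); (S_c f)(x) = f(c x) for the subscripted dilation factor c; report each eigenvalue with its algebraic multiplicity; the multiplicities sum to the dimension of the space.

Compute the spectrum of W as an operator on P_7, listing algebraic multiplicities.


image of 1: -1
image of x: (3/2)x
image of x^2: (15/4)x^2
image of x^3: (49/8)x^3
image of x^4: (143/16)x^4
image of x^5: (401/32)x^5
image of x^6: (1111/64)x^6
image of x^7: (3081/128)x^7
the matrix is upper triangular; its diagonal is (-1, 3/2, 15/4, 49/8, 143/16, 401/32, 1111/64, 3081/128)
for a triangular matrix the eigenvalues are the diagonal entries, with algebraic multiplicity their repetition count

λ = -1 (multiplicity 1), λ = 3/2 (multiplicity 1), λ = 15/4 (multiplicity 1), λ = 49/8 (multiplicity 1), λ = 143/16 (multiplicity 1), λ = 401/32 (multiplicity 1), λ = 1111/64 (multiplicity 1), λ = 3081/128 (multiplicity 1)


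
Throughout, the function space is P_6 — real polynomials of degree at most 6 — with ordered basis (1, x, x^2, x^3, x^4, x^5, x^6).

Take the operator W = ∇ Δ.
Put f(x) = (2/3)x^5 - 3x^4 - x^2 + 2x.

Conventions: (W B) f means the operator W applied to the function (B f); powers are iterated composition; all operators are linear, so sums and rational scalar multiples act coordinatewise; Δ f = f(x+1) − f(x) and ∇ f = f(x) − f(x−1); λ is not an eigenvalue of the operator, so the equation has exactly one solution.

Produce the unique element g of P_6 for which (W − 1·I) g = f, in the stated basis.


g(x) = -(2/3)x^5 + 3x^4 - (40/3)x^3 + 37x^2 - (266/3)x + 80

write g with unknown coordinates in the stated basis and equate coefficients in (W − 1·I) g = f
solving from the highest basis element down gives g = -(2/3)x^5 + 3x^4 - (40/3)x^3 + 37x^2 - (266/3)x + 80
check: W g = -(40/3)x^3 + 36x^2 - (260/3)x + 80
so W g − 1·g = (2/3)x^5 - 3x^4 - x^2 + 2x = f ✓


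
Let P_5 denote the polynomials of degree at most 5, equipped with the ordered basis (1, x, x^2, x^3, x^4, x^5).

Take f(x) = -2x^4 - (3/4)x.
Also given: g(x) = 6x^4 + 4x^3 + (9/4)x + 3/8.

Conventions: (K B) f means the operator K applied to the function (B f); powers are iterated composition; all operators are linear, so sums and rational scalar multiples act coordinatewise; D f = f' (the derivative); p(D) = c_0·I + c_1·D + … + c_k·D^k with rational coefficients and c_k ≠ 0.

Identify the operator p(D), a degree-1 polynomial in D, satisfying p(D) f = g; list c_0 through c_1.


D^0 f = -2x^4 - (3/4)x
D^1 f = -8x^3 - 3/4
matching coefficients of g against c_0 f + c_1 Df + … from the top degree down determines the c_i
solution: c_0 = -3, c_1 = -1/2

c_0 = -3, c_1 = -1/2


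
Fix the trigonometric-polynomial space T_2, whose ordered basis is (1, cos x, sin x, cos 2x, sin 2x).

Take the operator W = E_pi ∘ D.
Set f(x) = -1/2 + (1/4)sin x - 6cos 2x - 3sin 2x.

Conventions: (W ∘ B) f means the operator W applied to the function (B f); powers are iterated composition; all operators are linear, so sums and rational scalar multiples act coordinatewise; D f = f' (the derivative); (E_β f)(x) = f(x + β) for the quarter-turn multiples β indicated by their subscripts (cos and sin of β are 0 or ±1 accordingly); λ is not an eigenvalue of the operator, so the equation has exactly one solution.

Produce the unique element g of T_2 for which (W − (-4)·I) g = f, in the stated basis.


the result is g(x) = -1/8 + (1/68)cos x + (1/17)sin x - (9/10)cos 2x - (6/5)sin 2x

write g with unknown coordinates in the stated basis and equate coefficients in (W − (-4)·I) g = f
solving from the highest basis element down gives g = -1/8 + (1/68)cos x + (1/17)sin x - (9/10)cos 2x - (6/5)sin 2x
check: W g = -(1/17)cos x + (1/68)sin x - (12/5)cos 2x + (9/5)sin 2x
so W g − (-4)·g = -1/2 + (1/4)sin x - 6cos 2x - 3sin 2x = f ✓


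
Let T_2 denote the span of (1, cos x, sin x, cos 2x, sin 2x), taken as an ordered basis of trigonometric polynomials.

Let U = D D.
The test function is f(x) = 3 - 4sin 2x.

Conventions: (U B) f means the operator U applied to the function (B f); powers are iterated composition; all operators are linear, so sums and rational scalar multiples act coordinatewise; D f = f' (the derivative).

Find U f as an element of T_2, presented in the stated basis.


the image equals g(x) = 16sin 2x

D f = -8cos 2x
D D f = 16sin 2x


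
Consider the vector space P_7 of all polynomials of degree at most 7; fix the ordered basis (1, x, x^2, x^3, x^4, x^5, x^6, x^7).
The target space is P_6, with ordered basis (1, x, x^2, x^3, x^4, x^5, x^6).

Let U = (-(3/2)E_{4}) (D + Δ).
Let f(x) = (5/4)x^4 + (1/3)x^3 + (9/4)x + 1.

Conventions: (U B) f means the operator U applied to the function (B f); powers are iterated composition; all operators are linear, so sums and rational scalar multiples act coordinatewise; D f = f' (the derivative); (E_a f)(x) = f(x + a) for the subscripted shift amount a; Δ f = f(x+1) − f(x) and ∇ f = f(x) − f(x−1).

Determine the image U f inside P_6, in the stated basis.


D f = 5x^3 + x^2 + 9/4
Δ f = 5x^3 + (17/2)x^2 + 6x + 23/6
(D + Δ) f = 10x^3 + (19/2)x^2 + 6x + 73/12
E_{4} (D + Δ) f = 10x^3 + (259/2)x^2 + 562x + 9865/12
(-(3/2)E_{4}) (D + Δ) f = -15x^3 - (777/4)x^2 - 843x - 9865/8

the result is g(x) = -15x^3 - (777/4)x^2 - 843x - 9865/8


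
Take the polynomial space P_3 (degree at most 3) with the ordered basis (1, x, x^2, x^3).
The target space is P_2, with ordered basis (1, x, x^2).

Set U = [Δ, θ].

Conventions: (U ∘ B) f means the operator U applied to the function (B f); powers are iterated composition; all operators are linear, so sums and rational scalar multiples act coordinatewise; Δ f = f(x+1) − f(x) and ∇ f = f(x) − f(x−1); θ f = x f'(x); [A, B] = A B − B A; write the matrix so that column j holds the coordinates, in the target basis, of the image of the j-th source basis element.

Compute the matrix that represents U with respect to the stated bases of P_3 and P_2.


image of 1: 0
image of x: 1
image of x^2: 2x + 2
image of x^3: 3x^2 + 6x + 3
each image's coordinates form column j of the matrix

the matrix is [[0, 1, 2, 3]; [0, 0, 2, 6]; [0, 0, 0, 3]] (rows listed top to bottom)


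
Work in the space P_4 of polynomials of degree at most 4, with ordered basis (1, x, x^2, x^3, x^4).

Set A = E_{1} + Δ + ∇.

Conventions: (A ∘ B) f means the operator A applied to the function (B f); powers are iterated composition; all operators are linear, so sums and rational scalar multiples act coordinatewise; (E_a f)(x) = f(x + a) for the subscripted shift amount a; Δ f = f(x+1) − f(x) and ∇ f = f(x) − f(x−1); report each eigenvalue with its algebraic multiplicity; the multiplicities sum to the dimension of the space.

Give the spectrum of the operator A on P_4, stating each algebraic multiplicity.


image of 1: 1
image of x: x + 3
image of x^2: x^2 + 6x + 1
image of x^3: x^3 + 9x^2 + 3x + 3
image of x^4: x^4 + 12x^3 + 6x^2 + 12x + 1
the matrix is upper triangular; its diagonal is (1, 1, 1, 1, 1)
for a triangular matrix the eigenvalues are the diagonal entries, with algebraic multiplicity their repetition count

λ = 1 (multiplicity 5)


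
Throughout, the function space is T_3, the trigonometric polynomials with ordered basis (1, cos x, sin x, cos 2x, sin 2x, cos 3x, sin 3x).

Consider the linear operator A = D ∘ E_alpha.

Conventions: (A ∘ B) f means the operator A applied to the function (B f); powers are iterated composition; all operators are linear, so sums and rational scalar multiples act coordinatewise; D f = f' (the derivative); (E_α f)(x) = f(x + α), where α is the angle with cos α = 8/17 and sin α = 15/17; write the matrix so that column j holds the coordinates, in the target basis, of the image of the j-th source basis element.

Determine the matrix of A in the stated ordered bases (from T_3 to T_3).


image of 1: 0
image of cos x: -(15/17)cos x - (8/17)sin x
image of sin x: (8/17)cos x - (15/17)sin x
image of cos 2x: -(480/289)cos 2x + (322/289)sin 2x
image of sin 2x: -(322/289)cos 2x - (480/289)sin 2x
image of cos 3x: (1485/4913)cos 3x + (14664/4913)sin 3x
image of sin 3x: -(14664/4913)cos 3x + (1485/4913)sin 3x
each image's coordinates form column j of the matrix

the matrix is [[0, 0, 0, 0, 0, 0, 0]; [0, -15/17, 8/17, 0, 0, 0, 0]; [0, -8/17, -15/17, 0, 0, 0, 0]; [0, 0, 0, -480/289, -322/289, 0, 0]; [0, 0, 0, 322/289, -480/289, 0, 0]; [0, 0, 0, 0, 0, 1485/4913, -14664/4913]; [0, 0, 0, 0, 0, 14664/4913, 1485/4913]] (rows listed top to bottom)


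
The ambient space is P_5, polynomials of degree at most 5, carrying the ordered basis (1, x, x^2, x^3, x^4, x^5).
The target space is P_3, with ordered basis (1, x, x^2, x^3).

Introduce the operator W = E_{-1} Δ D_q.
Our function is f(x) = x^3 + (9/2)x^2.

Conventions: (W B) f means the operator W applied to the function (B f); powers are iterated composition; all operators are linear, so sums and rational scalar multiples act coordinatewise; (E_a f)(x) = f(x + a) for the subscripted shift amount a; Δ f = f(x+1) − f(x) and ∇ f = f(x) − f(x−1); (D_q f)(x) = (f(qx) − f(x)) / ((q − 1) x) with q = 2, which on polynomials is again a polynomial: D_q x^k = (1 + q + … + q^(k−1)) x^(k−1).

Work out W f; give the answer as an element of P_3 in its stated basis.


the image equals g(x) = 14x + 13/2

D_q f = 7x^2 + (27/2)x
Δ D_q f = 14x + 41/2
E_{-1} Δ D_q f = 14x + 13/2


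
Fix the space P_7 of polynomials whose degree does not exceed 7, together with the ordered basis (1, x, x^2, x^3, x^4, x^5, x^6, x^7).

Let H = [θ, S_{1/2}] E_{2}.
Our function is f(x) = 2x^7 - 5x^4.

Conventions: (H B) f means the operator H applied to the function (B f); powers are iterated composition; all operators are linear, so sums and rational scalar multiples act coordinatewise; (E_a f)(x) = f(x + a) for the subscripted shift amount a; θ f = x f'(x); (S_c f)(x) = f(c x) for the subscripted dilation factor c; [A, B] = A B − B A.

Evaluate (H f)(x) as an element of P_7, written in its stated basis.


the image equals g(x) = 0

E_{2} f = 2x^7 + 28x^6 + 168x^5 + 555x^4 + 1080x^3 + 1224x^2 + 736x + 176
S_{1/2} E_{2} f = (1/64)x^7 + (7/16)x^6 + (21/4)x^5 + (555/16)x^4 + 135x^3 + 306x^2 + 368x + 176
θ S_{1/2} E_{2} f = (7/64)x^7 + (21/8)x^6 + (105/4)x^5 + (555/4)x^4 + 405x^3 + 612x^2 + 368x
θ E_{2} f = 14x^7 + 168x^6 + 840x^5 + 2220x^4 + 3240x^3 + 2448x^2 + 736x
S_{1/2} θ E_{2} f = (7/64)x^7 + (21/8)x^6 + (105/4)x^5 + (555/4)x^4 + 405x^3 + 612x^2 + 368x
[θ, S_{1/2}] E_{2} f = 0


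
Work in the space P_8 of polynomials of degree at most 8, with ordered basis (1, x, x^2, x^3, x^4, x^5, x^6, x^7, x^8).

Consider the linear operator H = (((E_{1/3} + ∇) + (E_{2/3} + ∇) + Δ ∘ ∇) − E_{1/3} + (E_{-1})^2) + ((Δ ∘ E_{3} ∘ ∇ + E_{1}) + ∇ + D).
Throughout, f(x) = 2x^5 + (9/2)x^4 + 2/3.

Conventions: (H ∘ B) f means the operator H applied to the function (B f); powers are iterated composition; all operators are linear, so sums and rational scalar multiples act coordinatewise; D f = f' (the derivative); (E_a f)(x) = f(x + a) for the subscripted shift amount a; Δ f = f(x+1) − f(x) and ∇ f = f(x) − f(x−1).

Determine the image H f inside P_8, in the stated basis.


the image equals g(x) = 6x^5 + (301/6)x^4 + (1754/9)x^3 + (12418/27)x^2 + (123064/81)x + 401959/243

E_{1/3} f = 2x^5 + (47/6)x^4 + (74/9)x^3 + (101/27)x^2 + (64/81)x + 355/486
∇ f = 10x^4 - 2x^3 - 7x^2 + 8x - 5/2
(E_{1/3} + ∇) f = 2x^5 + (107/6)x^4 + (56/9)x^3 - (88/27)x^2 + (712/81)x - 430/243
E_{2/3} f = 2x^5 + (67/6)x^4 + (188/9)x^3 + (484/27)x^2 + (592/81)x + 442/243
∇ f = 10x^4 - 2x^3 - 7x^2 + 8x - 5/2
(E_{2/3} + ∇) f = 2x^5 + (127/6)x^4 + (170/9)x^3 + (295/27)x^2 + (1240/81)x - 331/486
∇ f = 10x^4 - 2x^3 - 7x^2 + 8x - 5/2
Δ ∇ f = 40x^3 + 54x^2 + 20x + 9
((E_{1/3} + ∇) + (E_{2/3} + ∇) + Δ ∘ ∇) f = 4x^5 + 39x^4 + (586/9)x^3 + (185/3)x^2 + (3572/81)x + 1061/162
E_{1/3} f = 2x^5 + (47/6)x^4 + (74/9)x^3 + (101/27)x^2 + (64/81)x + 355/486
(-E_{1/3}) f = -2x^5 - (47/6)x^4 - (74/9)x^3 - (101/27)x^2 - (64/81)x - 355/486
E_{-1} f = 2x^5 - (11/2)x^4 + 2x^3 + 7x^2 - 8x + 19/6
E_{-1} E_{-1} f = 2x^5 - (31/2)x^4 + 44x^3 - 52x^2 + 16x + 26/3
(((E_{1/3} + ∇) + (E_{2/3} + ∇) + Δ ∘ ∇) − E_{1/3} + (E_{-1})^2) f = 4x^5 + (47/3)x^4 + (908/9)x^3 + (160/27)x^2 + (4804/81)x + 3520/243
∇ f = 10x^4 - 2x^3 - 7x^2 + 8x - 5/2
E_{3} ∇ f = 10x^4 + 118x^3 + 515x^2 + 992x + 1429/2
Δ E_{3} ∇ f = 40x^3 + 414x^2 + 1424x + 1635
E_{1} f = 2x^5 + (29/2)x^4 + 38x^3 + 47x^2 + 28x + 43/6
(Δ ∘ E_{3} ∘ ∇ + E_{1}) f = 2x^5 + (29/2)x^4 + 78x^3 + 461x^2 + 1452x + 9853/6
∇ f = 10x^4 - 2x^3 - 7x^2 + 8x - 5/2
D f = 10x^4 + 18x^3
((Δ ∘ E_{3} ∘ ∇ + E_{1}) + ∇ + D) f = 2x^5 + (69/2)x^4 + 94x^3 + 454x^2 + 1460x + 4919/3
((((E_{1/3} + ∇) + (E_{2/3} + ∇) + Δ ∘ ∇) − E_{1/3} + (E_{-1})^2) + ((Δ ∘ E_{3} ∘ ∇ + E_{1}) + ∇ + D)) f = 6x^5 + (301/6)x^4 + (1754/9)x^3 + (12418/27)x^2 + (123064/81)x + 401959/243


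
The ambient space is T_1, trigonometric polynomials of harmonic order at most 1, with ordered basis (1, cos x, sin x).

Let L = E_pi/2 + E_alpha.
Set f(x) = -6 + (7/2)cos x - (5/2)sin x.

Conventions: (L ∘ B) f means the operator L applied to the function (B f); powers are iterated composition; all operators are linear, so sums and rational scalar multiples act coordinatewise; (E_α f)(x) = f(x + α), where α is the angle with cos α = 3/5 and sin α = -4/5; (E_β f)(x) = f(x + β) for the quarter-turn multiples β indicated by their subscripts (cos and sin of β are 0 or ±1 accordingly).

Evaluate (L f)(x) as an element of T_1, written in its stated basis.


E_pi/2 f = -6 - (5/2)cos x - (7/2)sin x
E_alpha f = -6 + (41/10)cos x + (13/10)sin x
(E_pi/2 + E_alpha) f = -12 + (8/5)cos x - (11/5)sin x

the result is g(x) = -12 + (8/5)cos x - (11/5)sin x


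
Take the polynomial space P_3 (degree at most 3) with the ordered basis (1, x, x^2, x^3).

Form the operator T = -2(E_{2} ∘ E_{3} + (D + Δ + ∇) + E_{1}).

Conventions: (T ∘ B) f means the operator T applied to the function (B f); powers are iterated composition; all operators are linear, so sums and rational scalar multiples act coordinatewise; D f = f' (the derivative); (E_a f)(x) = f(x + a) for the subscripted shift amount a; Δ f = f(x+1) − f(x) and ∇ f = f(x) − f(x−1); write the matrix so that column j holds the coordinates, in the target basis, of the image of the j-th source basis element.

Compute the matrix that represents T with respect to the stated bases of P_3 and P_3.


the matrix is [[-4, -18, -52, -256]; [0, -4, -36, -156]; [0, 0, -4, -54]; [0, 0, 0, -4]] (rows listed top to bottom)

image of 1: -4
image of x: -4x - 18
image of x^2: -4x^2 - 36x - 52
image of x^3: -4x^3 - 54x^2 - 156x - 256
each image's coordinates form column j of the matrix


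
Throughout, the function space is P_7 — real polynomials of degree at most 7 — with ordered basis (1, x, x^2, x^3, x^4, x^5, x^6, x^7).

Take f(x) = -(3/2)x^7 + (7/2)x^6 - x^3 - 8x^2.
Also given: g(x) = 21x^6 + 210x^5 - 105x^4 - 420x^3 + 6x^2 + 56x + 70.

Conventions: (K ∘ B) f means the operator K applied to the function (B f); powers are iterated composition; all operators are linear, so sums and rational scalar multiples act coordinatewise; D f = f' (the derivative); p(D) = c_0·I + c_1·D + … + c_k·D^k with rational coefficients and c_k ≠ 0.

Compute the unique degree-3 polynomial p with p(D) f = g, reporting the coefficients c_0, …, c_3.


p(D) = -2·D − 4·D^2 − D^3, i.e. c_0 = 0, c_1 = -2, c_2 = -4, c_3 = -1

D^0 f = -(3/2)x^7 + (7/2)x^6 - x^3 - 8x^2
D^1 f = -(21/2)x^6 + 21x^5 - 3x^2 - 16x
D^2 f = -63x^5 + 105x^4 - 6x - 16
D^3 f = -315x^4 + 420x^3 - 6
matching coefficients of g against c_0 f + c_1 Df + … from the top degree down determines the c_i
solution: c_0 = 0, c_1 = -2, c_2 = -4, c_3 = -1


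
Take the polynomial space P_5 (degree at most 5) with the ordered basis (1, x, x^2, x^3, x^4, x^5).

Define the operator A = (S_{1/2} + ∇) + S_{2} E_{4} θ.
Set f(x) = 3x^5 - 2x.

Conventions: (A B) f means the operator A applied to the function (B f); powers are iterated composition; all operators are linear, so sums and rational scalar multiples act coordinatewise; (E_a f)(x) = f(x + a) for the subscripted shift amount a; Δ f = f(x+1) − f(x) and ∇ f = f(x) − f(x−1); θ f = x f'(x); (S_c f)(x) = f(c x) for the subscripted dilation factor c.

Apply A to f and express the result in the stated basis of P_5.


S_{1/2} f = (3/32)x^5 - x
∇ f = 15x^4 - 30x^3 + 30x^2 - 15x + 1
(S_{1/2} + ∇) f = (3/32)x^5 + 15x^4 - 30x^3 + 30x^2 - 16x + 1
θ f = 15x^5 - 2x
E_{4} θ f = 15x^5 + 300x^4 + 2400x^3 + 9600x^2 + 19198x + 15352
S_{2} E_{4} θ f = 480x^5 + 4800x^4 + 19200x^3 + 38400x^2 + 38396x + 15352
((S_{1/2} + ∇) + S_{2} E_{4} θ) f = (15363/32)x^5 + 4815x^4 + 19170x^3 + 38430x^2 + 38380x + 15353

g(x) = (15363/32)x^5 + 4815x^4 + 19170x^3 + 38430x^2 + 38380x + 15353


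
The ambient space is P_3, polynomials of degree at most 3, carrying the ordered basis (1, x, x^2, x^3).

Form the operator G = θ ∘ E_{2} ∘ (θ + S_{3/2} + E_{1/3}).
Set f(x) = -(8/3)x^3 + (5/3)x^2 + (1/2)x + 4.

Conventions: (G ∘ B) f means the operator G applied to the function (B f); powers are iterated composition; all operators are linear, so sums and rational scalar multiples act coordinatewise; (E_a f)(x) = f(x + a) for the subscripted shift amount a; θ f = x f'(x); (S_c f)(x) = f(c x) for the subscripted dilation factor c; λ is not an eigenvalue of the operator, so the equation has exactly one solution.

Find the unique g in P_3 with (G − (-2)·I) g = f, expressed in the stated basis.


write g with unknown coordinates in the stated basis and equate coefficients in (G − (-2)·I) g = f
solving from the highest basis element down gives g = -(64/579)x^3 + (13514/14475)x^2 - (1661/965)x + 2
check: G g = -(472/193)x^3 - (2903/14475)x^2 + (7609/1930)x
so G g − (-2)·g = -(8/3)x^3 + (5/3)x^2 + (1/2)x + 4 = f ✓

the result is g(x) = -(64/579)x^3 + (13514/14475)x^2 - (1661/965)x + 2


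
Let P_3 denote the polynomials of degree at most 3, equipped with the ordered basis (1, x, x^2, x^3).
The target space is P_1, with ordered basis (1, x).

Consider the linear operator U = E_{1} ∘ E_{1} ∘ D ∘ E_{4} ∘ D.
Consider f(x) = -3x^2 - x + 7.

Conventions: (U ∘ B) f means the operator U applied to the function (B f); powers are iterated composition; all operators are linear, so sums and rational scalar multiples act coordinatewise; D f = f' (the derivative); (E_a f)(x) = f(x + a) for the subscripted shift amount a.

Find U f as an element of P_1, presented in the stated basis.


the image equals g(x) = -6

D f = -6x - 1
E_{4} D f = -6x - 25
D (E_{4} ∘ D) f = -6
E_{1} D (E_{4} ∘ D) f = -6
E_{1} (E_{1} ∘ D) (E_{4} ∘ D) f = -6


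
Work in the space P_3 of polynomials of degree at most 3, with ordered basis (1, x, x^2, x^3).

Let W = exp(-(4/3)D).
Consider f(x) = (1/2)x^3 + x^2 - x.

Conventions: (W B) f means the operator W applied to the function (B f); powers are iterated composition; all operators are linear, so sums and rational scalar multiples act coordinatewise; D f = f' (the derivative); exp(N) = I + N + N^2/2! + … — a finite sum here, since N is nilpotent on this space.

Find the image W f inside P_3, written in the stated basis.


order-1 term: -2x^2 - (8/3)x + 4/3
order-2 term: (8/3)x + 16/9
order-3 term: -32/27
the series for exp(-(4/3)D) f terminates at order 3
exp(-(4/3)D) f = (1/2)x^3 - x^2 - x + 52/27

the result is g(x) = (1/2)x^3 - x^2 - x + 52/27


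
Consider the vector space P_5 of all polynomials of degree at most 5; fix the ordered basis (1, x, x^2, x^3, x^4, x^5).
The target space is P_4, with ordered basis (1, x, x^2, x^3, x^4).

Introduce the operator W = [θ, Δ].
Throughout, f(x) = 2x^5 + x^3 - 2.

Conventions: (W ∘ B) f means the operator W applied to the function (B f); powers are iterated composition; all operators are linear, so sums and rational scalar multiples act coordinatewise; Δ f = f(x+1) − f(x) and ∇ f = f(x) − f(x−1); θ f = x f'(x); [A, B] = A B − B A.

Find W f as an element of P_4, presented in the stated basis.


the result is g(x) = -10x^4 - 40x^3 - 63x^2 - 46x - 13

Δ f = 10x^4 + 20x^3 + 23x^2 + 13x + 3
θ Δ f = 40x^4 + 60x^3 + 46x^2 + 13x
θ f = 10x^5 + 3x^3
Δ θ f = 50x^4 + 100x^3 + 109x^2 + 59x + 13
[θ, Δ] f = -10x^4 - 40x^3 - 63x^2 - 46x - 13


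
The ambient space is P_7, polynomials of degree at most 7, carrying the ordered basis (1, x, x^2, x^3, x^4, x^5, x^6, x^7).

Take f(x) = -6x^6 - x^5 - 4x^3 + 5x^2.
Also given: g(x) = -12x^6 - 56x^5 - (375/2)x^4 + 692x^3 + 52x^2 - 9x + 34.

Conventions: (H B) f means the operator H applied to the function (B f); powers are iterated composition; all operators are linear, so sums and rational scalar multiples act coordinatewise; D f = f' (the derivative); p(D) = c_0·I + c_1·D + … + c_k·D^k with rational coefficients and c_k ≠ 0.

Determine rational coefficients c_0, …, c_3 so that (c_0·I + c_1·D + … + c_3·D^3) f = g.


D^0 f = -6x^6 - x^5 - 4x^3 + 5x^2
D^1 f = -36x^5 - 5x^4 - 12x^2 + 10x
D^2 f = -180x^4 - 20x^3 - 24x + 10
D^3 f = -720x^3 - 60x^2 - 24
matching coefficients of g against c_0 f + c_1 Df + … from the top degree down determines the c_i
solution: c_0 = 2, c_1 = 3/2, c_2 = 1, c_3 = -1

c_0 = 2, c_1 = 3/2, c_2 = 1, c_3 = -1


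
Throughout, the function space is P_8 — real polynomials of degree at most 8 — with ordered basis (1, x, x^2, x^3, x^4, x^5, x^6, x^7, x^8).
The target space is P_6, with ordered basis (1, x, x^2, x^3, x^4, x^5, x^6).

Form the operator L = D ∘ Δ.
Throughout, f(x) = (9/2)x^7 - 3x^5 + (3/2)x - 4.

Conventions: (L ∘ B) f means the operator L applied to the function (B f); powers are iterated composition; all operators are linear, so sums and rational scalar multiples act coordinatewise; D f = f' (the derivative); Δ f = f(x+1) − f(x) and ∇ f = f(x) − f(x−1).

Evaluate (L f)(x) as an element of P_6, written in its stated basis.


Δ f = (63/2)x^6 + (189/2)x^5 + (285/2)x^4 + (255/2)x^3 + (129/2)x^2 + (33/2)x + 3
D Δ f = 189x^5 + (945/2)x^4 + 570x^3 + (765/2)x^2 + 129x + 33/2

the image equals g(x) = 189x^5 + (945/2)x^4 + 570x^3 + (765/2)x^2 + 129x + 33/2


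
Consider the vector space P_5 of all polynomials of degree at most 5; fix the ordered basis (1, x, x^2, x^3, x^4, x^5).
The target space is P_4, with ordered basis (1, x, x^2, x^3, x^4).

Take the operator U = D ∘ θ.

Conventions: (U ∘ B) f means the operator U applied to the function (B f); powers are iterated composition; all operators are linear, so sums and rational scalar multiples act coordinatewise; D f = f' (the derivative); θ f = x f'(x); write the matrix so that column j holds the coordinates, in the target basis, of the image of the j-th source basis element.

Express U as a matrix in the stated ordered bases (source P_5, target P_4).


image of 1: 0
image of x: 1
image of x^2: 4x
image of x^3: 9x^2
image of x^4: 16x^3
image of x^5: 25x^4
each image's coordinates form column j of the matrix

the matrix is [[0, 1, 0, 0, 0, 0]; [0, 0, 4, 0, 0, 0]; [0, 0, 0, 9, 0, 0]; [0, 0, 0, 0, 16, 0]; [0, 0, 0, 0, 0, 25]] (rows listed top to bottom)


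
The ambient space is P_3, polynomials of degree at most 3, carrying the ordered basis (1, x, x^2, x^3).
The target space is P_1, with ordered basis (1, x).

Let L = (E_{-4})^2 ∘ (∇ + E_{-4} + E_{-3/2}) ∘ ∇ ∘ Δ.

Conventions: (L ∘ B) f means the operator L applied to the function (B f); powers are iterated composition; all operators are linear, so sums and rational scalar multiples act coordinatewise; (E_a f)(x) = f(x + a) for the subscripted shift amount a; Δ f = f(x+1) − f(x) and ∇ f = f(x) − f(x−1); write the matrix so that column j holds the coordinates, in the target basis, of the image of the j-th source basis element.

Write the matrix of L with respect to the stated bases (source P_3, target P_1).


the matrix is [[0, 0, 4, -123]; [0, 0, 0, 12]] (rows listed top to bottom)

image of 1: 0
image of x: 0
image of x^2: 4
image of x^3: 12x - 123
each image's coordinates form column j of the matrix


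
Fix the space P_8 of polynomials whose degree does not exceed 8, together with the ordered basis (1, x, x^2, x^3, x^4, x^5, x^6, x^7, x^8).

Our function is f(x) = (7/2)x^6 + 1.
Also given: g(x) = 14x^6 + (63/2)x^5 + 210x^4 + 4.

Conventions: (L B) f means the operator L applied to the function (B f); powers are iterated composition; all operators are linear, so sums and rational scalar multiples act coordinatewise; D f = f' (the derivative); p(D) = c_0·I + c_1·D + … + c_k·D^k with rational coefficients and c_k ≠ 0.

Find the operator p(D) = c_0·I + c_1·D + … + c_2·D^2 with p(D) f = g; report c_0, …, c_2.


D^0 f = (7/2)x^6 + 1
D^1 f = 21x^5
D^2 f = 105x^4
matching coefficients of g against c_0 f + c_1 Df + … from the top degree down determines the c_i
solution: c_0 = 4, c_1 = 3/2, c_2 = 2

p(D) = 4·I + (3/2)·D + 2·D^2, i.e. c_0 = 4, c_1 = 3/2, c_2 = 2


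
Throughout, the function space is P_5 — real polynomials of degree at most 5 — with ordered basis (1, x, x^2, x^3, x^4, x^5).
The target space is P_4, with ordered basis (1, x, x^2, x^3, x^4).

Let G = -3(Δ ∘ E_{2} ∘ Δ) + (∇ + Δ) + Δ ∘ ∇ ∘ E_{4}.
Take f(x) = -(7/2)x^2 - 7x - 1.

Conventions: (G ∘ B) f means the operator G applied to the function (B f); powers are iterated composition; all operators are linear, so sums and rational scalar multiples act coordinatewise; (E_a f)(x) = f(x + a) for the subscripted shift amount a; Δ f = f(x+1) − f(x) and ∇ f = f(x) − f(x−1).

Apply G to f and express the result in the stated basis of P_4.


the image equals g(x) = -14x

Δ f = -7x - 21/2
E_{2} Δ f = -7x - 49/2
Δ E_{2} Δ f = -7
(-3(Δ ∘ E_{2} ∘ Δ)) f = 21
∇ f = -7x - 7/2
Δ f = -7x - 21/2
(∇ + Δ) f = -14x - 14
E_{4} f = -(7/2)x^2 - 35x - 85
∇ E_{4} f = -7x - 63/2
Δ ∇ E_{4} f = -7
(-3(Δ ∘ E_{2} ∘ Δ) + (∇ + Δ) + Δ ∘ ∇ ∘ E_{4}) f = -14x


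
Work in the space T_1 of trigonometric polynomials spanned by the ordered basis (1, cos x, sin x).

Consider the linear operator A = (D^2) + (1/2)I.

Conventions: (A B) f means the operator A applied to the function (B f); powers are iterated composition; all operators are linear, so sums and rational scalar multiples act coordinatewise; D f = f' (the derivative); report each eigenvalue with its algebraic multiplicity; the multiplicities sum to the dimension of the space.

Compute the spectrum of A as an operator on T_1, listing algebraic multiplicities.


image of 1: 1/2
image of cos x: -(1/2)cos x
image of sin x: -(1/2)sin x
the matrix is diagonal; its diagonal is (1/2, -1/2, -1/2)
for a triangular matrix the eigenvalues are the diagonal entries, with algebraic multiplicity their repetition count

λ = -1/2 (multiplicity 2), λ = 1/2 (multiplicity 1)


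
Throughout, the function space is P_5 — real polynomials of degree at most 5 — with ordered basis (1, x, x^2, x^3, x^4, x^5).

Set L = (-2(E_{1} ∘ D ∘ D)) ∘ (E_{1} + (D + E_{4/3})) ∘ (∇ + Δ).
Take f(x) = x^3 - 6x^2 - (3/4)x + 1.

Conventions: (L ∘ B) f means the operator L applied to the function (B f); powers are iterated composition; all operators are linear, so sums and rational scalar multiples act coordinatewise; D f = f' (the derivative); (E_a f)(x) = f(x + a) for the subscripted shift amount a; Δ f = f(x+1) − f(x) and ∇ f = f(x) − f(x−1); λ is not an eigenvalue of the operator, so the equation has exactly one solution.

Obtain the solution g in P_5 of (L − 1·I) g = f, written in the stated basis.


the image equals g(x) = -x^3 + 6x^2 + (3/4)x + 47

write g with unknown coordinates in the stated basis and equate coefficients in (L − 1·I) g = f
solving from the highest basis element down gives g = -x^3 + 6x^2 + (3/4)x + 47
check: L g = 48
so L g − 1·g = x^3 - 6x^2 - (3/4)x + 1 = f ✓


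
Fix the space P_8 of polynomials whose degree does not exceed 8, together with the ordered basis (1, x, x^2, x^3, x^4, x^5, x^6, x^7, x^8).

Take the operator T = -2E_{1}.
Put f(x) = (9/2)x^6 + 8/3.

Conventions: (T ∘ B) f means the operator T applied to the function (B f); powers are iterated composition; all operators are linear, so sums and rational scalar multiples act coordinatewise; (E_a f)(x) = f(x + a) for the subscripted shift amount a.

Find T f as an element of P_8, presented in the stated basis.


g(x) = -9x^6 - 54x^5 - 135x^4 - 180x^3 - 135x^2 - 54x - 43/3

E_{1} f = (9/2)x^6 + 27x^5 + (135/2)x^4 + 90x^3 + (135/2)x^2 + 27x + 43/6
(-2E_{1}) f = -9x^6 - 54x^5 - 135x^4 - 180x^3 - 135x^2 - 54x - 43/3


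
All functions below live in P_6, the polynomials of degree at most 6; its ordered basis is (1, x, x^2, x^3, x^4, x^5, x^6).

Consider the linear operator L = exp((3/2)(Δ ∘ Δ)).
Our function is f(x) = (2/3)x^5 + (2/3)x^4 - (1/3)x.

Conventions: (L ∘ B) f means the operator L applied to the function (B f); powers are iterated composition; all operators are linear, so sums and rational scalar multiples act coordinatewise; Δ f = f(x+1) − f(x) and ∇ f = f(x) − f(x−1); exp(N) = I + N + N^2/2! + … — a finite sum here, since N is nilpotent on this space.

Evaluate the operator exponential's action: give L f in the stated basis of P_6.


order-1 term: 20x^3 + 72x^2 + 94x + 44
order-2 term: 90x + 198
the series for exp((3/2)(Δ ∘ Δ)) f terminates at order 2
exp((3/2)(Δ ∘ Δ)) f = (2/3)x^5 + (2/3)x^4 + 20x^3 + 72x^2 + (551/3)x + 242

the image equals g(x) = (2/3)x^5 + (2/3)x^4 + 20x^3 + 72x^2 + (551/3)x + 242


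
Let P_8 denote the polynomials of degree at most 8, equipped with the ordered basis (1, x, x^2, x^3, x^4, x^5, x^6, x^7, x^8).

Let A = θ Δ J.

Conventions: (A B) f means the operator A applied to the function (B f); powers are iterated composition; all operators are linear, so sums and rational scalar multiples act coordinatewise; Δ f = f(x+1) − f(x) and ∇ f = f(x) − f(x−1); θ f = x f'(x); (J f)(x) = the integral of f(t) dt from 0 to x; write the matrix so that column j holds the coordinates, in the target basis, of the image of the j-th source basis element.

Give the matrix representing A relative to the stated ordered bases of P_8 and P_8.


the matrix is [[0, 0, 0, 0, 0, 0, 0, 0, 0]; [0, 1, 1, 1, 1, 1, 1, 1, 1]; [0, 0, 2, 3, 4, 5, 6, 7, 8]; [0, 0, 0, 3, 6, 10, 15, 21, 28]; [0, 0, 0, 0, 4, 10, 20, 35, 56]; [0, 0, 0, 0, 0, 5, 15, 35, 70]; [0, 0, 0, 0, 0, 0, 6, 21, 56]; [0, 0, 0, 0, 0, 0, 0, 7, 28]; [0, 0, 0, 0, 0, 0, 0, 0, 8]] (rows listed top to bottom)

image of 1: 0
image of x: x
image of x^2: 2x^2 + x
image of x^3: 3x^3 + 3x^2 + x
image of x^4: 4x^4 + 6x^3 + 4x^2 + x
image of x^5: 5x^5 + 10x^4 + 10x^3 + 5x^2 + x
image of x^6: 6x^6 + 15x^5 + 20x^4 + 15x^3 + 6x^2 + x
image of x^7: 7x^7 + 21x^6 + 35x^5 + 35x^4 + 21x^3 + 7x^2 + x
image of x^8: 8x^8 + 28x^7 + 56x^6 + 70x^5 + 56x^4 + 28x^3 + 8x^2 + x
each image's coordinates form column j of the matrix


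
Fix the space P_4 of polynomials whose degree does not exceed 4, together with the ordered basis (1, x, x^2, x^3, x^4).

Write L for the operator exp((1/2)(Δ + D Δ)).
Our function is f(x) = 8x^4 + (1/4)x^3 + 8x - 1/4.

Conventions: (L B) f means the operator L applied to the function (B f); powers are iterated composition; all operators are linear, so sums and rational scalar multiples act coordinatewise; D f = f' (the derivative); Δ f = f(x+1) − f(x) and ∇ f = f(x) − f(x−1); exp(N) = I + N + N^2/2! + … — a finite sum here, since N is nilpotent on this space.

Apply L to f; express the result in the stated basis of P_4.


order-1 term: 16x^3 + (579/8)x^2 + (521/8)x + 49/2
order-2 term: 12x^2 + (1155/16)x + 1385/16
order-3 term: 4x + 577/32
order-4 term: 1/2
the series for exp((1/2)(Δ + D Δ)) f terminates at order 4
exp((1/2)(Δ + D Δ)) f = 8x^4 + (65/4)x^3 + (675/8)x^2 + (2389/16)x + 4139/32

the result is g(x) = 8x^4 + (65/4)x^3 + (675/8)x^2 + (2389/16)x + 4139/32


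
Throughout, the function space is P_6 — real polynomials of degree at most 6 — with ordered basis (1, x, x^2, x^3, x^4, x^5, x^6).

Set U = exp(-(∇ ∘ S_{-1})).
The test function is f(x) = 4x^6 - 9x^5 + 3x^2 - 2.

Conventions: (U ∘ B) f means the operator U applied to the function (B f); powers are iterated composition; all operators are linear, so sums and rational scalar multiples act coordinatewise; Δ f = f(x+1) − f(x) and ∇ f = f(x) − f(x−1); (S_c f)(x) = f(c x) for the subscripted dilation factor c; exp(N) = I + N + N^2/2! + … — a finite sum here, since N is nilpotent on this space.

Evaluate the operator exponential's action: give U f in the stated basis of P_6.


order-1 term: -24x^5 + 15x^4 + 10x^3 - 30x^2 + 15x - 2
order-2 term: -60x^4 + 90x^3 - 60x^2 + 45x - 7
order-3 term: 80x^3 - 30x^2 + 30x + 5
order-4 term: 60x^2 - 45x + 20
order-5 term: -24x + 3
order-6 term: -4
the series for exp(-(∇ ∘ S_{-1})) f terminates at order 6
exp(-(∇ ∘ S_{-1})) f = 4x^6 - 33x^5 - 45x^4 + 180x^3 - 57x^2 + 21x + 13

the image equals g(x) = 4x^6 - 33x^5 - 45x^4 + 180x^3 - 57x^2 + 21x + 13


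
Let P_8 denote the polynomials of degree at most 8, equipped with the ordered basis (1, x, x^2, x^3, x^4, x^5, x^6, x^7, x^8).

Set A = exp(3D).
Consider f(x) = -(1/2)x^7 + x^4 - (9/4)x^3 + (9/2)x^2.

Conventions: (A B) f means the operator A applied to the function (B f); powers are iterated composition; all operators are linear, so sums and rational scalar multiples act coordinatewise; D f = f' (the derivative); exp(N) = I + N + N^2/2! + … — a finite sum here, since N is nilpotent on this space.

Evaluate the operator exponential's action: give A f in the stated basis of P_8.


order-1 term: -(21/2)x^6 + 12x^3 - (81/4)x^2 + 27x
order-2 term: -(189/2)x^5 + 54x^2 - (243/4)x + 81/2
order-3 term: -(945/2)x^4 + 108x - 243/4
order-4 term: -(2835/2)x^3 + 81
order-5 term: -(5103/2)x^2
order-6 term: -(5103/2)x
order-7 term: -2187/2
the series for exp(3D) f terminates at order 7
exp(3D) f = -(1/2)x^7 - (21/2)x^6 - (189/2)x^5 - (943/2)x^4 - (5631/4)x^3 - (10053/4)x^2 - (9909/4)x - 4131/4

the result is g(x) = -(1/2)x^7 - (21/2)x^6 - (189/2)x^5 - (943/2)x^4 - (5631/4)x^3 - (10053/4)x^2 - (9909/4)x - 4131/4


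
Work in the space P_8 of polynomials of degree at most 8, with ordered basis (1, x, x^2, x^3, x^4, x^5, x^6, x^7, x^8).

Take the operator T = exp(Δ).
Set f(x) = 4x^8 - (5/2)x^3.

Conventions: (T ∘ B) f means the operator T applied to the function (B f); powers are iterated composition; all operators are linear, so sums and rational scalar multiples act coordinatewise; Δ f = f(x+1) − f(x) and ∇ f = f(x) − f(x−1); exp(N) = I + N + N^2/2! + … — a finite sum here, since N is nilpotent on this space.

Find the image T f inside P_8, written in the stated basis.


the image equals g(x) = 4x^8 + 32x^7 + 224x^6 + 1120x^5 + 4200x^4 + (23291/2)x^3 + (45457/2)x^2 + 28049x + 33095/2

order-1 term: 32x^7 + 112x^6 + 224x^5 + 280x^4 + 224x^3 + (209/2)x^2 + (49/2)x + 3/2
order-2 term: 112x^6 + 672x^5 + 1960x^4 + 3360x^3 + 3472x^2 + (4017/2)x + 1001/2
order-3 term: 224x^5 + 1680x^4 + 5600x^3 + 10080x^2 + 9632x + 7723/2
order-4 term: 280x^4 + 2240x^3 + 7280x^2 + 11200x + 6804
order-5 term: 224x^3 + 1680x^2 + 4480x + 4200
order-6 term: 112x^2 + 672x + 1064
order-7 term: 32x + 112
order-8 term: 4
the series for exp(Δ) f terminates at order 8
exp(Δ) f = 4x^8 + 32x^7 + 224x^6 + 1120x^5 + 4200x^4 + (23291/2)x^3 + (45457/2)x^2 + 28049x + 33095/2


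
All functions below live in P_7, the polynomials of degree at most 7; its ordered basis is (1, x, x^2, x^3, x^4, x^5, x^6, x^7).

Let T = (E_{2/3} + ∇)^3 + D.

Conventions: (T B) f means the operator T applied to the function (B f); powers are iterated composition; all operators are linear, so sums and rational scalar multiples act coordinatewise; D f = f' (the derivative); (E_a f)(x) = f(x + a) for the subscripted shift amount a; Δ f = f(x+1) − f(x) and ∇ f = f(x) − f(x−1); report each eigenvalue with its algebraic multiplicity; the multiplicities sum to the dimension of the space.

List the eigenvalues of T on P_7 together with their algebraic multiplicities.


image of 1: 1
image of x: x + 6
image of x^2: x^2 + 12x + 15
image of x^3: x^3 + 18x^2 + 45x + 15
image of x^4: x^4 + 24x^3 + 90x^2 + 60x - 5/9
image of x^5: x^5 + 30x^4 + 150x^3 + 150x^2 - (25/9)x + 4925/27
image of x^6: x^6 + 36x^5 + 225x^4 + 300x^3 - (25/3)x^2 + (9850/9)x - 11935/27
image of x^7: x^7 + 42x^6 + 315x^5 + 525x^4 - (175/9)x^3 + (34475/9)x^2 - (83545/27)x + 470005/243
the matrix is upper triangular; its diagonal is (1, 1, 1, 1, 1, 1, 1, 1)
for a triangular matrix the eigenvalues are the diagonal entries, with algebraic multiplicity their repetition count

λ = 1 (multiplicity 8)


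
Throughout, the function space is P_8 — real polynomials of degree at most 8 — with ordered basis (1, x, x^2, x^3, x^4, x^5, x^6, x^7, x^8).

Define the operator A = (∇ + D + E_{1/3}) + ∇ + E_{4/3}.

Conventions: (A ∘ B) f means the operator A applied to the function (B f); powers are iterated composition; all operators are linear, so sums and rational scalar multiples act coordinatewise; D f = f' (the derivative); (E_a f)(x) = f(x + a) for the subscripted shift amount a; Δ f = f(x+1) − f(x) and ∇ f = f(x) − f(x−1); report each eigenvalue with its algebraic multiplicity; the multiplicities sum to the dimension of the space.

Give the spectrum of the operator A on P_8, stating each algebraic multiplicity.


image of 1: 2
image of x: 2x + 14/3
image of x^2: 2x^2 + (28/3)x - 1/9
image of x^3: 2x^3 + 14x^2 - (1/3)x + 119/27
image of x^4: 2x^4 + (56/3)x^3 - (2/3)x^2 + (476/27)x + 95/81
image of x^5: 2x^5 + (70/3)x^4 - (10/9)x^3 + (1190/27)x^2 + (475/81)x + 1511/243
image of x^6: 2x^6 + 28x^5 - (5/3)x^4 + (2380/27)x^3 + (475/27)x^2 + (3022/81)x + 2639/729
image of x^7: 2x^7 + (98/3)x^6 - (7/3)x^5 + (4165/27)x^4 + (3325/81)x^3 + (10577/81)x^2 + (18473/729)x + 20759/2187
image of x^8: 2x^8 + (112/3)x^7 - (28/9)x^6 + (6664/27)x^5 + (6650/81)x^4 + (84616/243)x^3 + (73892/729)x^2 + (166072/2187)x + 52415/6561
the matrix is upper triangular; its diagonal is (2, 2, 2, 2, 2, 2, 2, 2, 2)
for a triangular matrix the eigenvalues are the diagonal entries, with algebraic multiplicity their repetition count

λ = 2 (multiplicity 9)


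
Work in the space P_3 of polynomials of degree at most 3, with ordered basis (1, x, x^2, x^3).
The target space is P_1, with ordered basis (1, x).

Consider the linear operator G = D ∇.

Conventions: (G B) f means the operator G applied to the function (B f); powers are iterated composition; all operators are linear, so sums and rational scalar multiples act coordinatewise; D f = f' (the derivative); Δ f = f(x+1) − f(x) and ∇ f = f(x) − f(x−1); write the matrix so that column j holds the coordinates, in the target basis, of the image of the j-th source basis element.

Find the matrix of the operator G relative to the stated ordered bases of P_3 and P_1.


the matrix is [[0, 0, 2, -3]; [0, 0, 0, 6]] (rows listed top to bottom)

image of 1: 0
image of x: 0
image of x^2: 2
image of x^3: 6x - 3
each image's coordinates form column j of the matrix


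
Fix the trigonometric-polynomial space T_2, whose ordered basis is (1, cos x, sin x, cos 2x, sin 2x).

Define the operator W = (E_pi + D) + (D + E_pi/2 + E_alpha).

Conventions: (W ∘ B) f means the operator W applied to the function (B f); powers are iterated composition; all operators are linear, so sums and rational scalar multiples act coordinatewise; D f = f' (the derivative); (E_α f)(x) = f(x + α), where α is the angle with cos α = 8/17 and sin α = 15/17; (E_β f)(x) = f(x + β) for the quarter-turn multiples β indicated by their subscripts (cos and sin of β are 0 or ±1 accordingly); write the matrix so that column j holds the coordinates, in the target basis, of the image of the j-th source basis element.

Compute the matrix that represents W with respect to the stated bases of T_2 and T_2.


the matrix is [[3, 0, 0, 0, 0]; [0, -9/17, 66/17, 0, 0]; [0, -66/17, -9/17, 0, 0]; [0, 0, 0, -161/289, 1396/289]; [0, 0, 0, -1396/289, -161/289]] (rows listed top to bottom)

image of 1: 3
image of cos x: -(9/17)cos x - (66/17)sin x
image of sin x: (66/17)cos x - (9/17)sin x
image of cos 2x: -(161/289)cos 2x - (1396/289)sin 2x
image of sin 2x: (1396/289)cos 2x - (161/289)sin 2x
each image's coordinates form column j of the matrix
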